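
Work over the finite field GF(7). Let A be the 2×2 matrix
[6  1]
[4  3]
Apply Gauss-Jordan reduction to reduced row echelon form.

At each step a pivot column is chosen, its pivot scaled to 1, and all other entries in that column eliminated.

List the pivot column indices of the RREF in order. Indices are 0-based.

pivot columns: 0

pivot(0,0)=6: scale R0 → (1, 6)
  clear (1,0): R1 −= (4)R0 → (0, 0)
col 1: no nonzero at/below row 1; advance.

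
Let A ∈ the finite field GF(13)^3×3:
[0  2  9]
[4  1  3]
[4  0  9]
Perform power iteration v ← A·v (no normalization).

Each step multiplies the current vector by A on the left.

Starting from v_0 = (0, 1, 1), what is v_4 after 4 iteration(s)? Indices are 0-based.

v_0 = (0, 1, 1).
v_1 = A·v_0 = (11, 4, 9).
v_2 = A·v_1 = (11, 10, 8).
v_3 = A·v_2 = (1, 0, 12).
v_4 = A·v_3 = (4, 1, 8).

v_4 = (4, 1, 8)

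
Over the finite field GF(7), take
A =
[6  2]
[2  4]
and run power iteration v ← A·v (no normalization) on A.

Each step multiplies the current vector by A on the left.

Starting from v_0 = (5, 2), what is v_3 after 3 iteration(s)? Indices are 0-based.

v_3 = (5, 4)

v_0 = (5, 2).
v_1 = A·v_0 = (6, 4).
v_2 = A·v_1 = (2, 0).
v_3 = A·v_2 = (5, 4).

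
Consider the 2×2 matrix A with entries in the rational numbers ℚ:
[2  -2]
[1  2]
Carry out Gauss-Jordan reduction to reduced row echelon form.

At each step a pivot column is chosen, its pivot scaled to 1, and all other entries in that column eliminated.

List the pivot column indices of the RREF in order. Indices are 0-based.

pivot(0,0)=2: scale R0 → (1, -1)
  clear (1,0): R1 −= (1)R0 → (0, 3)
pivot(1,1)=3: scale R1 → (0, 1)
  clear (0,1): R0 −= (-1)R1 → (1, 0)

pivot columns: 0, 1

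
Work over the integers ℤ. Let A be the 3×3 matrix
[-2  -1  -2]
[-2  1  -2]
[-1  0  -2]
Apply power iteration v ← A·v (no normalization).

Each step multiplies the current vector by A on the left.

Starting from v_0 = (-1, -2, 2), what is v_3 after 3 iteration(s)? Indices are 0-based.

v_0 = (-1, -2, 2).
v_1 = A·v_0 = (0, -4, -3).
v_2 = A·v_1 = (10, 2, 6).
v_3 = A·v_2 = (-34, -30, -22).

v_3 = (-34, -30, -22)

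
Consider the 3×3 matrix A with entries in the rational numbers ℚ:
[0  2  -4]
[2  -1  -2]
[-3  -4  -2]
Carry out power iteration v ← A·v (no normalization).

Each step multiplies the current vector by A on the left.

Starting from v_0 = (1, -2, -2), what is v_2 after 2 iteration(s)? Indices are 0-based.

v_0 = (1, -2, -2).
v_1 = A·v_0 = (4, 8, 9).
v_2 = A·v_1 = (-20, -18, -62).

v_2 = (-20, -18, -62)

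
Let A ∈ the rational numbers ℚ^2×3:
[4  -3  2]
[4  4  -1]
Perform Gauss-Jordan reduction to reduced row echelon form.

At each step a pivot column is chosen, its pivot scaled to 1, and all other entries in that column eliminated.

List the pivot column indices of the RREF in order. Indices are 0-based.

step 1: normalize row 0 (÷4) = (1, -3/4, 1/2)
  row 1: subtract 4×row0 = (0, 7, -3)
step 2: normalize row 1 (÷7) = (0, 1, -3/7)
  row 0: subtract -3/4×row1 = (1, 0, 5/28)

pivot columns: 0, 1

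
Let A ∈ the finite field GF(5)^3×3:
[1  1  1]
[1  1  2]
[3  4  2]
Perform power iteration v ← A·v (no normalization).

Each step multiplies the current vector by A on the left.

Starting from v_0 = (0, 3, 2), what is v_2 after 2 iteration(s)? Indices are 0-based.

v_2 = (3, 4, 0)

v_0 = (0, 3, 2).
v_1 = A·v_0 = (0, 2, 1).
v_2 = A·v_1 = (3, 4, 0).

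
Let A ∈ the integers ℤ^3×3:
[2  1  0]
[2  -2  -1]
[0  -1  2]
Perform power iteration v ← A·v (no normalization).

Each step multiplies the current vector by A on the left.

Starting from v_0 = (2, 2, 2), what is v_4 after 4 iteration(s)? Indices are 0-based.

v_4 = (54, 98, 10)

v_0 = (2, 2, 2).
v_1 = A·v_0 = (6, -2, 2).
v_2 = A·v_1 = (10, 14, 6).
v_3 = A·v_2 = (34, -14, -2).
v_4 = A·v_3 = (54, 98, 10).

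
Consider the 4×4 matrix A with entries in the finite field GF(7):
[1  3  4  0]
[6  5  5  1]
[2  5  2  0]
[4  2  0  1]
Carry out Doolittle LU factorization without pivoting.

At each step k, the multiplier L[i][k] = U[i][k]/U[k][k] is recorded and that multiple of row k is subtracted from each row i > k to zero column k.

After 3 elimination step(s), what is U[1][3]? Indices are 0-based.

Step 1: pivot at (0,0) is 1.
  row1 ← row1 − (6)·row0  ⇒  L[1][0]=6, U row1=(0, 1, 2, 1)
  row2 ← row2 − (2)·row0  ⇒  L[2][0]=2, U row2=(0, 6, 1, 0)
  row3 ← row3 − (4)·row0  ⇒  L[3][0]=4, U row3=(0, 4, 5, 1)
Step 2: pivot at (1,1) is 1.
  row2 ← row2 − (6)·row1  ⇒  L[2][1]=6, U row2=(0, 0, 3, 1)
  row3 ← row3 − (4)·row1  ⇒  L[3][1]=4, U row3=(0, 0, 4, 4)
Step 3: pivot at (2,2) is 3.
  row3 ← row3 − (6)·row2  ⇒  L[3][2]=6, U row3=(0, 0, 0, 5)

U[1][3] = 1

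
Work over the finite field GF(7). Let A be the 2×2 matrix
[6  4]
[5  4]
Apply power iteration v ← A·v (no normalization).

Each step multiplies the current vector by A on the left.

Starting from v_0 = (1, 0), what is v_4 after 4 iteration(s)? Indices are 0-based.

v_0 = (1, 0).
v_1 = A·v_0 = (6, 5).
v_2 = A·v_1 = (0, 1).
v_3 = A·v_2 = (4, 4).
v_4 = A·v_3 = (5, 1).

v_4 = (5, 1)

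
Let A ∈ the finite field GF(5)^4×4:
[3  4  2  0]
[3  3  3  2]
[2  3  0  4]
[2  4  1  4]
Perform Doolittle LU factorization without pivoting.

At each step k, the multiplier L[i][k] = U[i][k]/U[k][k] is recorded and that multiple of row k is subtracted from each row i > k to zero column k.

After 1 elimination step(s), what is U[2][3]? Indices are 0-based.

U[2][3] = 4

[col 0] pivot 3
  R1 -= 1*R0 → (0, 4, 1, 2)  (L[1][0] := 1)
  R2 -= 4*R0 → (0, 2, 2, 4)  (L[2][0] := 4)
  R3 -= 4*R0 → (0, 3, 3, 4)  (L[3][0] := 4)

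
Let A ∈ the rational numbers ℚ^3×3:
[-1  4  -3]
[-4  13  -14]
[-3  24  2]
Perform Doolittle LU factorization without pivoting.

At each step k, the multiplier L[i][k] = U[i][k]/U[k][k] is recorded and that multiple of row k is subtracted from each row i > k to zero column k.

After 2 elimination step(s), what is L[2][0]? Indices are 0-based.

L[2][0] = 3

Step 1: pivot at (0,0) is -1.
  row1 ← row1 − (4)·row0  ⇒  L[1][0]=4, U row1=(0, -3, -2)
  row2 ← row2 − (3)·row0  ⇒  L[2][0]=3, U row2=(0, 12, 11)
Step 2: pivot at (1,1) is -3.
  row2 ← row2 − (-4)·row1  ⇒  L[2][1]=-4, U row2=(0, 0, 3)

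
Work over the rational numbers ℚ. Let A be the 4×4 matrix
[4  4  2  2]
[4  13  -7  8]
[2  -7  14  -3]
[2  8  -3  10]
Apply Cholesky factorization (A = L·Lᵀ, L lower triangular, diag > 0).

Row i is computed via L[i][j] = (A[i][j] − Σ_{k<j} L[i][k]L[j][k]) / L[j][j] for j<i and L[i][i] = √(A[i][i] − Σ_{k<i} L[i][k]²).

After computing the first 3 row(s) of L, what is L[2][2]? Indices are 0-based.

L[2][2] = 2

Step 1: L[0][0] = √(4) = 2.
  L[1][0] = (4) / L[0][0] = 2.
Step 2: L[1][1] = √(9) = 3.
  L[2][0] = (2) / L[0][0] = 1.
  L[2][1] = (-9) / L[1][1] = -3.
Step 3: L[2][2] = √(4) = 2.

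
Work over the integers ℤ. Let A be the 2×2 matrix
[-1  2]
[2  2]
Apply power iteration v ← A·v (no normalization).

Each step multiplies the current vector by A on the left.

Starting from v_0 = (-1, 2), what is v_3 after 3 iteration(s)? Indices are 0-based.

v_3 = (29, 26)

v_0 = (-1, 2).
v_1 = A·v_0 = (5, 2).
v_2 = A·v_1 = (-1, 14).
v_3 = A·v_2 = (29, 26).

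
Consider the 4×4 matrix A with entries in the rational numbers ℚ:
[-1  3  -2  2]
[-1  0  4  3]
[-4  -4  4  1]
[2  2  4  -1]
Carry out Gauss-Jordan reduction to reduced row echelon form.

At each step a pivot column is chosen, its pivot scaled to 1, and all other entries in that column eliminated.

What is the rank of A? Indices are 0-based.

rank = 4

[1] R0 /= -1  ⇒  (1, -3, 2, -2)
     R1 -= -1·R0  ⇒  (0, -3, 6, 1)
     R2 -= -4·R0  ⇒  (0, -16, 12, -7)
     R3 -= 2·R0  ⇒  (0, 8, 0, 3)
[2] R1 /= -3  ⇒  (0, 1, -2, -1/3)
     R0 -= -3·R1  ⇒  (1, 0, -4, -3)
     R2 -= -16·R1  ⇒  (0, 0, -20, -37/3)
     R3 -= 8·R1  ⇒  (0, 0, 16, 17/3)
[3] R2 /= -20  ⇒  (0, 0, 1, 37/60)
     R0 -= -4·R2  ⇒  (1, 0, 0, -8/15)
     R1 -= -2·R2  ⇒  (0, 1, 0, 9/10)
     R3 -= 16·R2  ⇒  (0, 0, 0, -21/5)
[4] R3 /= -21/5  ⇒  (0, 0, 0, 1)
     R0 -= -8/15·R3  ⇒  (1, 0, 0, 0)
     R1 -= 9/10·R3  ⇒  (0, 1, 0, 0)
     R2 -= 37/60·R3  ⇒  (0, 0, 1, 0)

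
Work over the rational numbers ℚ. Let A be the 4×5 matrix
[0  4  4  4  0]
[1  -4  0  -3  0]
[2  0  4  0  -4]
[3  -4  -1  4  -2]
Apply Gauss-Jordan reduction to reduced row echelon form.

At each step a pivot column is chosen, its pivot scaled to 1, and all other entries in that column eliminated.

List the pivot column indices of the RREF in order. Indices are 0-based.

pivot columns: 0, 1, 2, 3

step 1: exchange rows 0,1
step 1: normalize row 0 (÷1) = (1, -4, 0, -3, 0)
  row 2: subtract 2×row0 = (0, 8, 4, 6, -4)
  row 3: subtract 3×row0 = (0, 8, -1, 13, -2)
step 2: normalize row 1 (÷4) = (0, 1, 1, 1, 0)
  row 0: subtract -4×row1 = (1, 0, 4, 1, 0)
  row 2: subtract 8×row1 = (0, 0, -4, -2, -4)
  row 3: subtract 8×row1 = (0, 0, -9, 5, -2)
step 3: normalize row 2 (÷-4) = (0, 0, 1, 1/2, 1)
  row 0: subtract 4×row2 = (1, 0, 0, -1, -4)
  row 1: subtract 1×row2 = (0, 1, 0, 1/2, -1)
  row 3: subtract -9×row2 = (0, 0, 0, 19/2, 7)
step 4: normalize row 3 (÷19/2) = (0, 0, 0, 1, 14/19)
  row 0: subtract -1×row3 = (1, 0, 0, 0, -62/19)
  row 1: subtract 1/2×row3 = (0, 1, 0, 0, -26/19)
  row 2: subtract 1/2×row3 = (0, 0, 1, 0, 12/19)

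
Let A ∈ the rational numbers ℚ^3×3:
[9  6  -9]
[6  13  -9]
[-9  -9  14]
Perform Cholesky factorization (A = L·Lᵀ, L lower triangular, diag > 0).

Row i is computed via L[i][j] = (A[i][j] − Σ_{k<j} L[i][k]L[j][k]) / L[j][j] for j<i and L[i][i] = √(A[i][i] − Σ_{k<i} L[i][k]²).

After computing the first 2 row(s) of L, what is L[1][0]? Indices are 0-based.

L[1][0] = 2

Step 1: L[0][0] = √(9) = 3.
  L[1][0] = (6) / L[0][0] = 2.
Step 2: L[1][1] = √(9) = 3.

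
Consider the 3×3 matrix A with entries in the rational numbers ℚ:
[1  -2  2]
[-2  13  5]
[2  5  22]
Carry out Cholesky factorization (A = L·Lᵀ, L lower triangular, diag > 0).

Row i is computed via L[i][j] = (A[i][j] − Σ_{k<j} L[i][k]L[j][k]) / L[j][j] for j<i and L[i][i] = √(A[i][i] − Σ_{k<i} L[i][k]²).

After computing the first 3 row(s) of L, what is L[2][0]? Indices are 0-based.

Step 1: L[0][0] = √(1) = 1.
  L[1][0] = (-2) / L[0][0] = -2.
Step 2: L[1][1] = √(9) = 3.
  L[2][0] = (2) / L[0][0] = 2.
  L[2][1] = (9) / L[1][1] = 3.
Step 3: L[2][2] = √(9) = 3.

L[2][0] = 2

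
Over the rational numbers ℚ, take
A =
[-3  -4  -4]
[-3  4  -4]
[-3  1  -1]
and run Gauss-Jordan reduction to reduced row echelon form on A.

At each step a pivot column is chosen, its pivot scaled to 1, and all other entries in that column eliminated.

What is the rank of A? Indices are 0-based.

rank = 3

step 1: normalize row 0 (÷-3) = (1, 4/3, 4/3)
  row 1: subtract -3×row0 = (0, 8, 0)
  row 2: subtract -3×row0 = (0, 5, 3)
step 2: normalize row 1 (÷8) = (0, 1, 0)
  row 0: subtract 4/3×row1 = (1, 0, 4/3)
  row 2: subtract 5×row1 = (0, 0, 3)
step 3: normalize row 2 (÷3) = (0, 0, 1)
  row 0: subtract 4/3×row2 = (1, 0, 0)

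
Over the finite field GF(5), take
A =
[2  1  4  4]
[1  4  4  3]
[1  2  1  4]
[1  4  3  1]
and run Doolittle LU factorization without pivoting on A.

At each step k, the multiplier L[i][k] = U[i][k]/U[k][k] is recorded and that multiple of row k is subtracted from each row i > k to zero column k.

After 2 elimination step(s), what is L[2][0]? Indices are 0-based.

L[2][0] = 3

Step 1: pivot at (0,0) is 2.
  row1 ← row1 − (3)·row0  ⇒  L[1][0]=3, U row1=(0, 1, 2, 1)
  row2 ← row2 − (3)·row0  ⇒  L[2][0]=3, U row2=(0, 4, 4, 2)
  row3 ← row3 − (3)·row0  ⇒  L[3][0]=3, U row3=(0, 1, 1, 4)
Step 2: pivot at (1,1) is 1.
  row2 ← row2 − (4)·row1  ⇒  L[2][1]=4, U row2=(0, 0, 1, 3)
  row3 ← row3 − (1)·row1  ⇒  L[3][1]=1, U row3=(0, 0, 4, 3)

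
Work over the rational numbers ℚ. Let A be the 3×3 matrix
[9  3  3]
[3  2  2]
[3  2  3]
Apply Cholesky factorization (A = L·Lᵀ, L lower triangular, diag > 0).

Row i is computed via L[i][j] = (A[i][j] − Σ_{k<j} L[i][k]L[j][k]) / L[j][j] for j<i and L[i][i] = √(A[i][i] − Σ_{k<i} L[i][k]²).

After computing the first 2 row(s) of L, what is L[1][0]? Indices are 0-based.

Step 1: L[0][0] = √(9) = 3.
  L[1][0] = (3) / L[0][0] = 1.
Step 2: L[1][1] = √(1) = 1.

L[1][0] = 1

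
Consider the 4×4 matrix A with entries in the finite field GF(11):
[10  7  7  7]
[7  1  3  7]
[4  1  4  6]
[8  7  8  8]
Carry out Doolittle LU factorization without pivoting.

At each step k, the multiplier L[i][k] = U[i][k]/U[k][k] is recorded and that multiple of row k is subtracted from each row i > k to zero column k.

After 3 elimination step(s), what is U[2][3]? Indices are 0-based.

U[2][3] = 9

Step 1: pivot at (0,0) is 10.
  row1 ← row1 − (4)·row0  ⇒  L[1][0]=4, U row1=(0, 6, 8, 1)
  row2 ← row2 − (7)·row0  ⇒  L[2][0]=7, U row2=(0, 7, 10, 1)
  row3 ← row3 − (3)·row0  ⇒  L[3][0]=3, U row3=(0, 8, 9, 9)
Step 2: pivot at (1,1) is 6.
  row2 ← row2 − (3)·row1  ⇒  L[2][1]=3, U row2=(0, 0, 8, 9)
  row3 ← row3 − (5)·row1  ⇒  L[3][1]=5, U row3=(0, 0, 2, 4)
Step 3: pivot at (2,2) is 8.
  row3 ← row3 − (3)·row2  ⇒  L[3][2]=3, U row3=(0, 0, 0, 10)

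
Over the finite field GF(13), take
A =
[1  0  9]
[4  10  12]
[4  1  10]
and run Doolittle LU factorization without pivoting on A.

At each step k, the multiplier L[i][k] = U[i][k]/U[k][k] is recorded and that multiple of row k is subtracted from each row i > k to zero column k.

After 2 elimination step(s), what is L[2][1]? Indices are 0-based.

L[2][1] = 4

[col 0] pivot 1
  R1 -= 4*R0 → (0, 10, 2)  (L[1][0] := 4)
  R2 -= 4*R0 → (0, 1, 0)  (L[2][0] := 4)
[col 1] pivot 10
  R2 -= 4*R1 → (0, 0, 5)  (L[2][1] := 4)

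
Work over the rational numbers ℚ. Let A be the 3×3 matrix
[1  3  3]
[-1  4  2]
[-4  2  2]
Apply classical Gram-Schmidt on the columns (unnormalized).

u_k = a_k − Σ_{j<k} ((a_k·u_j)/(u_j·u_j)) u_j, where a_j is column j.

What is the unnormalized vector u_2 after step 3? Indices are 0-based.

u_2 = (8/9, -8/9, 4/9)

Step 1: u_0 = a_0 = (1, -1, -4).
Step 2: u_1 = a_1 − (-1/2)·u_0 = (7/2, 7/2, 0).
Step 3: u_2 = a_2 − (-7/18)·u_0 − (5/7)·u_1 = (8/9, -8/9, 4/9).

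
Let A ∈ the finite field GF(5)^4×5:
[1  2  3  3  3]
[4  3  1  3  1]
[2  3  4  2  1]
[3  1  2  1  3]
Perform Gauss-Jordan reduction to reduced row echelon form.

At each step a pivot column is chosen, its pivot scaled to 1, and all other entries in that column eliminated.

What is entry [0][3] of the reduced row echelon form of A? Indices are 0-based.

M[0][3] = 4

step 1: normalize row 0 (÷1) = (1, 2, 3, 3, 3)
  row 1: subtract 4×row0 = (0, 0, 4, 1, 4)
  row 2: subtract 2×row0 = (0, 4, 3, 1, 0)
  row 3: subtract 3×row0 = (0, 0, 3, 2, 4)
step 2: exchange rows 1,2
step 2: normalize row 1 (÷4) = (0, 1, 2, 4, 0)
  row 0: subtract 2×row1 = (1, 0, 4, 0, 3)
step 3: normalize row 2 (÷4) = (0, 0, 1, 4, 1)
  row 0: subtract 4×row2 = (1, 0, 0, 4, 4)
  row 1: subtract 2×row2 = (0, 1, 0, 1, 3)
  row 3: subtract 3×row2 = (0, 0, 0, 0, 1)
skip col 3 (zero from row 3)
step 4: normalize row 3 (÷1) = (0, 0, 0, 0, 1)
  row 0: subtract 4×row3 = (1, 0, 0, 4, 0)
  row 1: subtract 3×row3 = (0, 1, 0, 1, 0)
  row 2: subtract 1×row3 = (0, 0, 1, 4, 0)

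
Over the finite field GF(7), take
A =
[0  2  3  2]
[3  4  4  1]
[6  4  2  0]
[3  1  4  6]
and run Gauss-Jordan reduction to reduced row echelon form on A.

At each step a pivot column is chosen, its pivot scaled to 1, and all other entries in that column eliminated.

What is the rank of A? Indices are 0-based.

pivot(0,0): swap R0↔R1
pivot(0,0)=3: scale R0 → (1, 6, 6, 5)
  clear (2,0): R2 −= (6)R0 → (0, 3, 1, 5)
  clear (3,0): R3 −= (3)R0 → (0, 4, 0, 5)
pivot(1,1)=2: scale R1 → (0, 1, 5, 1)
  clear (0,1): R0 −= (6)R1 → (1, 0, 4, 6)
  clear (2,1): R2 −= (3)R1 → (0, 0, 0, 2)
  clear (3,1): R3 −= (4)R1 → (0, 0, 1, 1)
pivot(2,2): swap R2↔R3
pivot(2,2)=1: scale R2 → (0, 0, 1, 1)
  clear (0,2): R0 −= (4)R2 → (1, 0, 0, 2)
  clear (1,2): R1 −= (5)R2 → (0, 1, 0, 3)
pivot(3,3)=2: scale R3 → (0, 0, 0, 1)
  clear (0,3): R0 −= (2)R3 → (1, 0, 0, 0)
  clear (1,3): R1 −= (3)R3 → (0, 1, 0, 0)
  clear (2,3): R2 −= (1)R3 → (0, 0, 1, 0)

rank = 4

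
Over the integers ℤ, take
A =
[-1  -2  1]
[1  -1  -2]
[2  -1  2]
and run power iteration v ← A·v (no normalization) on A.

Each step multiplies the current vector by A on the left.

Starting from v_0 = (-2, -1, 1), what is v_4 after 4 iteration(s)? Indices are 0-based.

v_4 = (85, -1, 38)

v_0 = (-2, -1, 1).
v_1 = A·v_0 = (5, -3, -1).
v_2 = A·v_1 = (0, 10, 11).
v_3 = A·v_2 = (-9, -32, 12).
v_4 = A·v_3 = (85, -1, 38).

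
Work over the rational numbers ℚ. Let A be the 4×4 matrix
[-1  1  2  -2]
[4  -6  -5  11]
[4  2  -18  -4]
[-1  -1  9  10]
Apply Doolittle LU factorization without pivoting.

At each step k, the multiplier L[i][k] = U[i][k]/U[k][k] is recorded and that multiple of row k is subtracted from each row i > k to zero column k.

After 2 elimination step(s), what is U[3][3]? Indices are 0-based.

k=0: U[0][0]=-1
  eliminate (1,0): mult=-4, new row 1: (0, -2, 3, 3); set L[1][0]=-4
  eliminate (2,0): mult=-4, new row 2: (0, 6, -10, -12); set L[2][0]=-4
  eliminate (3,0): mult=1, new row 3: (0, -2, 7, 12); set L[3][0]=1
k=1: U[1][1]=-2
  eliminate (2,1): mult=-3, new row 2: (0, 0, -1, -3); set L[2][1]=-3
  eliminate (3,1): mult=1, new row 3: (0, 0, 4, 9); set L[3][1]=1

U[3][3] = 9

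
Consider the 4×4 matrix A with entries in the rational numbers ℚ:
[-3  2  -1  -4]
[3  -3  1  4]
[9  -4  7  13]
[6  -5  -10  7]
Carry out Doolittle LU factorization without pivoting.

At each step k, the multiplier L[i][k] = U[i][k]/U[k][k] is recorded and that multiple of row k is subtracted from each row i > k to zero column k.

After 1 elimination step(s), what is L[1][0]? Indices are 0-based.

Step 1: pivot at (0,0) is -3.
  row1 ← row1 − (-1)·row0  ⇒  L[1][0]=-1, U row1=(0, -1, 0, 0)
  row2 ← row2 − (-3)·row0  ⇒  L[2][0]=-3, U row2=(0, 2, 4, 1)
  row3 ← row3 − (-2)·row0  ⇒  L[3][0]=-2, U row3=(0, -1, -12, -1)

L[1][0] = -1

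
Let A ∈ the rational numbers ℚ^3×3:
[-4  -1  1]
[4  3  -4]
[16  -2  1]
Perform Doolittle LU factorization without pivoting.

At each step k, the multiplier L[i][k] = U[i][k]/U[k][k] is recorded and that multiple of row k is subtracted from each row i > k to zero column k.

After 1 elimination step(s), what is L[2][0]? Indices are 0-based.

Step 1: pivot at (0,0) is -4.
  row1 ← row1 − (-1)·row0  ⇒  L[1][0]=-1, U row1=(0, 2, -3)
  row2 ← row2 − (-4)·row0  ⇒  L[2][0]=-4, U row2=(0, -6, 5)

L[2][0] = -4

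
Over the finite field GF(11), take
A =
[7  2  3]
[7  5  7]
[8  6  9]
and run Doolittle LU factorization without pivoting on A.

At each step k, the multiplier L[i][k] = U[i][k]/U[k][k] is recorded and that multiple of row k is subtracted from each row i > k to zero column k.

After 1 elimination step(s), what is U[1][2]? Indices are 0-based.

Step 1: pivot at (0,0) is 7.
  row1 ← row1 − (1)·row0  ⇒  L[1][0]=1, U row1=(0, 3, 4)
  row2 ← row2 − (9)·row0  ⇒  L[2][0]=9, U row2=(0, 10, 4)

U[1][2] = 4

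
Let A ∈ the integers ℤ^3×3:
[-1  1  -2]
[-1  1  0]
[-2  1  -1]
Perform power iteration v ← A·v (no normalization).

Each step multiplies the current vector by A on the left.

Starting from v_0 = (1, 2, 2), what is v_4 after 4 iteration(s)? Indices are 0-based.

v_0 = (1, 2, 2).
v_1 = A·v_0 = (-3, 1, -2).
v_2 = A·v_1 = (8, 4, 9).
v_3 = A·v_2 = (-22, -4, -21).
v_4 = A·v_3 = (60, 18, 61).

v_4 = (60, 18, 61)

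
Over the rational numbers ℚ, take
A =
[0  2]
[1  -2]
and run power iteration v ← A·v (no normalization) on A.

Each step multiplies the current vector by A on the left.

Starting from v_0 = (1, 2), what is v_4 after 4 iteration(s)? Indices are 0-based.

v_4 = (-52, 72)

v_0 = (1, 2).
v_1 = A·v_0 = (4, -3).
v_2 = A·v_1 = (-6, 10).
v_3 = A·v_2 = (20, -26).
v_4 = A·v_3 = (-52, 72).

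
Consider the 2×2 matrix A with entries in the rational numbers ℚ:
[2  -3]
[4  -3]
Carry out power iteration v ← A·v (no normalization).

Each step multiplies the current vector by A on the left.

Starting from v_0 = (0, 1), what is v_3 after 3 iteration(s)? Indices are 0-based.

v_3 = (15, 21)

v_0 = (0, 1).
v_1 = A·v_0 = (-3, -3).
v_2 = A·v_1 = (3, -3).
v_3 = A·v_2 = (15, 21).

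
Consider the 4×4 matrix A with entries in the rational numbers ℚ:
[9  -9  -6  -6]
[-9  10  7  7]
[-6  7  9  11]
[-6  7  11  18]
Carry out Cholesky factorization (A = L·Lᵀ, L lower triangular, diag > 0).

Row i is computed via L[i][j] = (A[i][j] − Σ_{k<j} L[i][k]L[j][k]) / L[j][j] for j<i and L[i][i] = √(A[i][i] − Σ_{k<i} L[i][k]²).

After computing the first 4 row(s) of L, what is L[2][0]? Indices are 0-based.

Step 1: L[0][0] = √(9) = 3.
  L[1][0] = (-9) / L[0][0] = -3.
Step 2: L[1][1] = √(1) = 1.
  L[2][0] = (-6) / L[0][0] = -2.
  L[2][1] = (1) / L[1][1] = 1.
Step 3: L[2][2] = √(4) = 2.
  L[3][0] = (-6) / L[0][0] = -2.
  L[3][1] = (1) / L[1][1] = 1.
  L[3][2] = (6) / L[2][2] = 3.
Step 4: L[3][3] = √(4) = 2.

L[2][0] = -2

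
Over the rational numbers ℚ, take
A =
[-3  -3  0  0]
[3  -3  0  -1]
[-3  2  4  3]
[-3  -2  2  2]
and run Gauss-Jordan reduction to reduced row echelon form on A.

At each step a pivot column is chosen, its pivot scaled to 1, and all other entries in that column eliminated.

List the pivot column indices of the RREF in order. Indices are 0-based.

pivot columns: 0, 1, 2, 3

[1] R0 /= -3  ⇒  (1, 1, 0, 0)
     R1 -= 3·R0  ⇒  (0, -6, 0, -1)
     R2 -= -3·R0  ⇒  (0, 5, 4, 3)
     R3 -= -3·R0  ⇒  (0, 1, 2, 2)
[2] R1 /= -6  ⇒  (0, 1, 0, 1/6)
     R0 -= 1·R1  ⇒  (1, 0, 0, -1/6)
     R2 -= 5·R1  ⇒  (0, 0, 4, 13/6)
     R3 -= 1·R1  ⇒  (0, 0, 2, 11/6)
[3] R2 /= 4  ⇒  (0, 0, 1, 13/24)
     R3 -= 2·R2  ⇒  (0, 0, 0, 3/4)
[4] R3 /= 3/4  ⇒  (0, 0, 0, 1)
     R0 -= -1/6·R3  ⇒  (1, 0, 0, 0)
     R1 -= 1/6·R3  ⇒  (0, 1, 0, 0)
     R2 -= 13/24·R3  ⇒  (0, 0, 1, 0)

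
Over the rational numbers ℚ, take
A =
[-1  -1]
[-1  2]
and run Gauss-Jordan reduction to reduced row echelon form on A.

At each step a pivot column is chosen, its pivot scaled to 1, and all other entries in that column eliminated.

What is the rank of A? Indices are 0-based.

rank = 2

pivot(0,0)=-1: scale R0 → (1, 1)
  clear (1,0): R1 −= (-1)R0 → (0, 3)
pivot(1,1)=3: scale R1 → (0, 1)
  clear (0,1): R0 −= (1)R1 → (1, 0)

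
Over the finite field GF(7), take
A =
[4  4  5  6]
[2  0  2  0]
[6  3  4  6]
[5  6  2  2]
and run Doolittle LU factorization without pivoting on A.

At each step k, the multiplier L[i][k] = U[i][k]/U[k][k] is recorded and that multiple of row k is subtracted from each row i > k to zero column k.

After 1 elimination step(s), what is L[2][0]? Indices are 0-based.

L[2][0] = 5

k=0: U[0][0]=4
  eliminate (1,0): mult=4, new row 1: (0, 5, 3, 4); set L[1][0]=4
  eliminate (2,0): mult=5, new row 2: (0, 4, 0, 4); set L[2][0]=5
  eliminate (3,0): mult=3, new row 3: (0, 1, 1, 5); set L[3][0]=3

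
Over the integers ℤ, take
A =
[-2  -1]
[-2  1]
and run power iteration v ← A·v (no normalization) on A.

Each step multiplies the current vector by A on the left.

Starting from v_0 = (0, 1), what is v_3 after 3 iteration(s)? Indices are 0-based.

v_0 = (0, 1).
v_1 = A·v_0 = (-1, 1).
v_2 = A·v_1 = (1, 3).
v_3 = A·v_2 = (-5, 1).

v_3 = (-5, 1)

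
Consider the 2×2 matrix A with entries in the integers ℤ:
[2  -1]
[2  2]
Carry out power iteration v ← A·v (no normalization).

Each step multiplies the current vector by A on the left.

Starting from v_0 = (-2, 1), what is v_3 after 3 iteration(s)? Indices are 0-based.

v_0 = (-2, 1).
v_1 = A·v_0 = (-5, -2).
v_2 = A·v_1 = (-8, -14).
v_3 = A·v_2 = (-2, -44).

v_3 = (-2, -44)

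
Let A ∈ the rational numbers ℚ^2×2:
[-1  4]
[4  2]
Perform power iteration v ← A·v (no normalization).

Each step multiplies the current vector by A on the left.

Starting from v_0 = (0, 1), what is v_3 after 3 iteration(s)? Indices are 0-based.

v_0 = (0, 1).
v_1 = A·v_0 = (4, 2).
v_2 = A·v_1 = (4, 20).
v_3 = A·v_2 = (76, 56).

v_3 = (76, 56)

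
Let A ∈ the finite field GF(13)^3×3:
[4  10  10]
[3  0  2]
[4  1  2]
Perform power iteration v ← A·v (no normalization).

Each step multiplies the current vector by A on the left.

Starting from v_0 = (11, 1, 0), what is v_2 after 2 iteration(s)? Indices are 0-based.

v_2 = (8, 5, 1)

v_0 = (11, 1, 0).
v_1 = A·v_0 = (2, 7, 6).
v_2 = A·v_1 = (8, 5, 1).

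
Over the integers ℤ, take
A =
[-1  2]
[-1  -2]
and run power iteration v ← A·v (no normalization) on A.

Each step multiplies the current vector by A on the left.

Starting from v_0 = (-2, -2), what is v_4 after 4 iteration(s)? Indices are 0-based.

v_0 = (-2, -2).
v_1 = A·v_0 = (-2, 6).
v_2 = A·v_1 = (14, -10).
v_3 = A·v_2 = (-34, 6).
v_4 = A·v_3 = (46, 22).

v_4 = (46, 22)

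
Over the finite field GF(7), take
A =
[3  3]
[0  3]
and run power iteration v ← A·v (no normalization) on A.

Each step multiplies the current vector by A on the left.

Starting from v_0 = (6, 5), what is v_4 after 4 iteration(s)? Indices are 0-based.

v_0 = (6, 5).
v_1 = A·v_0 = (5, 1).
v_2 = A·v_1 = (4, 3).
v_3 = A·v_2 = (0, 2).
v_4 = A·v_3 = (6, 6).

v_4 = (6, 6)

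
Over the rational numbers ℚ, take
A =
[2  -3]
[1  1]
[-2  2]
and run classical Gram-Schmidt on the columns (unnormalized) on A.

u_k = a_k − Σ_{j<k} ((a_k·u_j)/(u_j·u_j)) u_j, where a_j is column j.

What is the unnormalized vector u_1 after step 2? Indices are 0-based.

Step 1: u_0 = a_0 = (2, 1, -2).
Step 2: u_1 = a_1 − (-1)·u_0 = (-1, 2, 0).

u_1 = (-1, 2, 0)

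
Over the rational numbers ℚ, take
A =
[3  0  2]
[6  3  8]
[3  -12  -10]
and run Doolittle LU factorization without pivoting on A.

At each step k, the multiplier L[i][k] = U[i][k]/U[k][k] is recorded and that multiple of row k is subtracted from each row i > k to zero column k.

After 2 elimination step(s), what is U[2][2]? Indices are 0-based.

U[2][2] = 4

Step 1: pivot at (0,0) is 3.
  row1 ← row1 − (2)·row0  ⇒  L[1][0]=2, U row1=(0, 3, 4)
  row2 ← row2 − (1)·row0  ⇒  L[2][0]=1, U row2=(0, -12, -12)
Step 2: pivot at (1,1) is 3.
  row2 ← row2 − (-4)·row1  ⇒  L[2][1]=-4, U row2=(0, 0, 4)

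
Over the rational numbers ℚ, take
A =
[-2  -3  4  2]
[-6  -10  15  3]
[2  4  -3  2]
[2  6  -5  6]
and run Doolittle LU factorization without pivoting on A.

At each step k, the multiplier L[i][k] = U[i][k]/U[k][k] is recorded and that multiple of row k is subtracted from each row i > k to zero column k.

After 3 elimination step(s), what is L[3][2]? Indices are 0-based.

Step 1: pivot at (0,0) is -2.
  row1 ← row1 − (3)·row0  ⇒  L[1][0]=3, U row1=(0, -1, 3, -3)
  row2 ← row2 − (-1)·row0  ⇒  L[2][0]=-1, U row2=(0, 1, 1, 4)
  row3 ← row3 − (-1)·row0  ⇒  L[3][0]=-1, U row3=(0, 3, -1, 8)
Step 2: pivot at (1,1) is -1.
  row2 ← row2 − (-1)·row1  ⇒  L[2][1]=-1, U row2=(0, 0, 4, 1)
  row3 ← row3 − (-3)·row1  ⇒  L[3][1]=-3, U row3=(0, 0, 8, -1)
Step 3: pivot at (2,2) is 4.
  row3 ← row3 − (2)·row2  ⇒  L[3][2]=2, U row3=(0, 0, 0, -3)

L[3][2] = 2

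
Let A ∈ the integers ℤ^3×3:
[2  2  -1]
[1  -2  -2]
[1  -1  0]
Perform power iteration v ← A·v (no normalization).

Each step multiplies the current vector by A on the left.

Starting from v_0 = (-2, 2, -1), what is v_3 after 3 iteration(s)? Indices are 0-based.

v_3 = (25, -46, -19)

v_0 = (-2, 2, -1).
v_1 = A·v_0 = (1, -4, -4).
v_2 = A·v_1 = (-2, 17, 5).
v_3 = A·v_2 = (25, -46, -19).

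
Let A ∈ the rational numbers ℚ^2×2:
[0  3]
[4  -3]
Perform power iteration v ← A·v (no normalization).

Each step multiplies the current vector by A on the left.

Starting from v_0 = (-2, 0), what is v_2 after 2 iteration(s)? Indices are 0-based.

v_2 = (-24, 24)

v_0 = (-2, 0).
v_1 = A·v_0 = (0, -8).
v_2 = A·v_1 = (-24, 24).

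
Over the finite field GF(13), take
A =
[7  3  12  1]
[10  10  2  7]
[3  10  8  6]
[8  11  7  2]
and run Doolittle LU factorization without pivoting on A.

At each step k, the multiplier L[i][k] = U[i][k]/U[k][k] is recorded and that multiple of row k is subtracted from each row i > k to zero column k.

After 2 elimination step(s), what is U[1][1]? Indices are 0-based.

U[1][1] = 2

[col 0] pivot 7
  R1 -= 7*R0 → (0, 2, 9, 0)  (L[1][0] := 7)
  R2 -= 6*R0 → (0, 5, 1, 0)  (L[2][0] := 6)
  R3 -= 3*R0 → (0, 2, 10, 12)  (L[3][0] := 3)
[col 1] pivot 2
  R2 -= 9*R1 → (0, 0, 11, 0)  (L[2][1] := 9)
  R3 -= 1*R1 → (0, 0, 1, 12)  (L[3][1] := 1)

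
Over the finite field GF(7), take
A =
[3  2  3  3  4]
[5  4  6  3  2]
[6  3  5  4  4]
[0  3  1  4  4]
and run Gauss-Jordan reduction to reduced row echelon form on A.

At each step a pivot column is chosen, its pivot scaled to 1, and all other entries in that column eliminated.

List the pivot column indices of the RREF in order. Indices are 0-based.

pivot columns: 0, 1, 2, 3

[1] R0 /= 3  ⇒  (1, 3, 1, 1, 6)
     R1 -= 5·R0  ⇒  (0, 3, 1, 5, 0)
     R2 -= 6·R0  ⇒  (0, 6, 6, 5, 3)
[2] R1 /= 3  ⇒  (0, 1, 5, 4, 0)
     R0 -= 3·R1  ⇒  (1, 0, 0, 3, 6)
     R2 -= 6·R1  ⇒  (0, 0, 4, 2, 3)
     R3 -= 3·R1  ⇒  (0, 0, 0, 6, 4)
[3] R2 /= 4  ⇒  (0, 0, 1, 4, 6)
     R1 -= 5·R2  ⇒  (0, 1, 0, 5, 5)
[4] R3 /= 6  ⇒  (0, 0, 0, 1, 3)
     R0 -= 3·R3  ⇒  (1, 0, 0, 0, 4)
     R1 -= 5·R3  ⇒  (0, 1, 0, 0, 4)
     R2 -= 4·R3  ⇒  (0, 0, 1, 0, 1)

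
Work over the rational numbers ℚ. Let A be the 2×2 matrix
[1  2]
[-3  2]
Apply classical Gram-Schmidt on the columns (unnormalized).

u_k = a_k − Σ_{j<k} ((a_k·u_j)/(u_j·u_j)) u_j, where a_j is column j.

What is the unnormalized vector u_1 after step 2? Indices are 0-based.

u_1 = (12/5, 4/5)

Step 1: u_0 = a_0 = (1, -3).
Step 2: u_1 = a_1 − (-2/5)·u_0 = (12/5, 4/5).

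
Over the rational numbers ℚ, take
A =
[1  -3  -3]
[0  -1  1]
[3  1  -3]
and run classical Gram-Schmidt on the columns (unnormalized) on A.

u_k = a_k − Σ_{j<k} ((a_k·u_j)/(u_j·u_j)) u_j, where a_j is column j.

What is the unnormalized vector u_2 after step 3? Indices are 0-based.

u_2 = (-24/55, 16/11, 8/55)

Step 1: u_0 = a_0 = (1, 0, 3).
Step 2: u_1 = a_1 − (0)·u_0 = (-3, -1, 1).
Step 3: u_2 = a_2 − (-6/5)·u_0 − (5/11)·u_1 = (-24/55, 16/11, 8/55).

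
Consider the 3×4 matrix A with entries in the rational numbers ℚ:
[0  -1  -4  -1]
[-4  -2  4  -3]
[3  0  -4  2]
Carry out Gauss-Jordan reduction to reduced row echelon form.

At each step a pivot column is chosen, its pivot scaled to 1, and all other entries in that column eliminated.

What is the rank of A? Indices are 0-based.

rank = 3

pivot(0,0): swap R0↔R1
pivot(0,0)=-4: scale R0 → (1, 1/2, -1, 3/4)
  clear (2,0): R2 −= (3)R0 → (0, -3/2, -1, -1/4)
pivot(1,1)=-1: scale R1 → (0, 1, 4, 1)
  clear (0,1): R0 −= (1/2)R1 → (1, 0, -3, 1/4)
  clear (2,1): R2 −= (-3/2)R1 → (0, 0, 5, 5/4)
pivot(2,2)=5: scale R2 → (0, 0, 1, 1/4)
  clear (0,2): R0 −= (-3)R2 → (1, 0, 0, 1)
  clear (1,2): R1 −= (4)R2 → (0, 1, 0, 0)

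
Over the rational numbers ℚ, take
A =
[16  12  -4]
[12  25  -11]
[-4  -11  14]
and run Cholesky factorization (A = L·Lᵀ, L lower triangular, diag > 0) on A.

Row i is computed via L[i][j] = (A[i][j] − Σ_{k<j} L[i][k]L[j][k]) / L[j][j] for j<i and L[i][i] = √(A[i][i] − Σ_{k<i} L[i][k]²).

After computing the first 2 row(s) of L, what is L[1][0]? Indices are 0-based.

Step 1: L[0][0] = √(16) = 4.
  L[1][0] = (12) / L[0][0] = 3.
Step 2: L[1][1] = √(16) = 4.

L[1][0] = 3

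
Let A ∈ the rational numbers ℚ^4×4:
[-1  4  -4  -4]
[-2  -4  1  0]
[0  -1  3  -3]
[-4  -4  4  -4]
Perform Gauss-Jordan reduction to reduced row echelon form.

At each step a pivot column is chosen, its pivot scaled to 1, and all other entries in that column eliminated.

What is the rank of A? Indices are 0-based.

rank = 4

pivot(0,0)=-1: scale R0 → (1, -4, 4, 4)
  clear (1,0): R1 −= (-2)R0 → (0, -12, 9, 8)
  clear (3,0): R3 −= (-4)R0 → (0, -20, 20, 12)
pivot(1,1)=-12: scale R1 → (0, 1, -3/4, -2/3)
  clear (0,1): R0 −= (-4)R1 → (1, 0, 1, 4/3)
  clear (2,1): R2 −= (-1)R1 → (0, 0, 9/4, -11/3)
  clear (3,1): R3 −= (-20)R1 → (0, 0, 5, -4/3)
pivot(2,2)=9/4: scale R2 → (0, 0, 1, -44/27)
  clear (0,2): R0 −= (1)R2 → (1, 0, 0, 80/27)
  clear (1,2): R1 −= (-3/4)R2 → (0, 1, 0, -17/9)
  clear (3,2): R3 −= (5)R2 → (0, 0, 0, 184/27)
pivot(3,3)=184/27: scale R3 → (0, 0, 0, 1)
  clear (0,3): R0 −= (80/27)R3 → (1, 0, 0, 0)
  clear (1,3): R1 −= (-17/9)R3 → (0, 1, 0, 0)
  clear (2,3): R2 −= (-44/27)R3 → (0, 0, 1, 0)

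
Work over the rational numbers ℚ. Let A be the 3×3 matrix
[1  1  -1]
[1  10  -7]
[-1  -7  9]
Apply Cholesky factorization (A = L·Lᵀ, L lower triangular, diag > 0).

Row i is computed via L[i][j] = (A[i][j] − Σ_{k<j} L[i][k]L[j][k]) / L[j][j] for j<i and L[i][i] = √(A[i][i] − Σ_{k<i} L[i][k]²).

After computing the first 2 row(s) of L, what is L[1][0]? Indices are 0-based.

L[1][0] = 1

Step 1: L[0][0] = √(1) = 1.
  L[1][0] = (1) / L[0][0] = 1.
Step 2: L[1][1] = √(9) = 3.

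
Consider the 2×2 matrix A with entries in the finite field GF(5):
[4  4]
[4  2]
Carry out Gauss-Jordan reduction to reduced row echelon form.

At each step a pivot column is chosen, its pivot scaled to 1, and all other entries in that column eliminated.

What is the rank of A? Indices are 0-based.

rank = 2

step 1: normalize row 0 (÷4) = (1, 1)
  row 1: subtract 4×row0 = (0, 3)
step 2: normalize row 1 (÷3) = (0, 1)
  row 0: subtract 1×row1 = (1, 0)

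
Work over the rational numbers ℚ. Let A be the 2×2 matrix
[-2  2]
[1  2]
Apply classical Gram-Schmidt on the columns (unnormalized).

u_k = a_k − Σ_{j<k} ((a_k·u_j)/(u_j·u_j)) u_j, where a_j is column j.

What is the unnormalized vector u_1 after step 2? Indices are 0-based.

Step 1: u_0 = a_0 = (-2, 1).
Step 2: u_1 = a_1 − (-2/5)·u_0 = (6/5, 12/5).

u_1 = (6/5, 12/5)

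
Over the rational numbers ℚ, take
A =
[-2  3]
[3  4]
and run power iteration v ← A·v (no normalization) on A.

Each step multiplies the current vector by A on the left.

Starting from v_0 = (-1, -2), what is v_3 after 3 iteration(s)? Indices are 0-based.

v_3 = (-118, -299)

v_0 = (-1, -2).
v_1 = A·v_0 = (-4, -11).
v_2 = A·v_1 = (-25, -56).
v_3 = A·v_2 = (-118, -299).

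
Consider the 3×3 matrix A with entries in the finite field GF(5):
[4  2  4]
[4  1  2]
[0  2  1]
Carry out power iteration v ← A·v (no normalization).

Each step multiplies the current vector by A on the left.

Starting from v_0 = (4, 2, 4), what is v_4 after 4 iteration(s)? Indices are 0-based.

v_4 = (0, 3, 3)

v_0 = (4, 2, 4).
v_1 = A·v_0 = (1, 1, 3).
v_2 = A·v_1 = (3, 1, 0).
v_3 = A·v_2 = (4, 3, 2).
v_4 = A·v_3 = (0, 3, 3).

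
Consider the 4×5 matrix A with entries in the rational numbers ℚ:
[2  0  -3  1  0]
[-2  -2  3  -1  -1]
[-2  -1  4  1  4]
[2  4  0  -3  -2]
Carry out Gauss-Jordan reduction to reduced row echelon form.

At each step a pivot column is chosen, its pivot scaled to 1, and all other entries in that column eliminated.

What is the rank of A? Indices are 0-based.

pivot(0,0)=2: scale R0 → (1, 0, -3/2, 1/2, 0)
  clear (1,0): R1 −= (-2)R0 → (0, -2, 0, 0, -1)
  clear (2,0): R2 −= (-2)R0 → (0, -1, 1, 2, 4)
  clear (3,0): R3 −= (2)R0 → (0, 4, 3, -4, -2)
pivot(1,1)=-2: scale R1 → (0, 1, 0, 0, 1/2)
  clear (2,1): R2 −= (-1)R1 → (0, 0, 1, 2, 9/2)
  clear (3,1): R3 −= (4)R1 → (0, 0, 3, -4, -4)
pivot(2,2)=1: scale R2 → (0, 0, 1, 2, 9/2)
  clear (0,2): R0 −= (-3/2)R2 → (1, 0, 0, 7/2, 27/4)
  clear (3,2): R3 −= (3)R2 → (0, 0, 0, -10, -35/2)
pivot(3,3)=-10: scale R3 → (0, 0, 0, 1, 7/4)
  clear (0,3): R0 −= (7/2)R3 → (1, 0, 0, 0, 5/8)
  clear (2,3): R2 −= (2)R3 → (0, 0, 1, 0, 1)

rank = 4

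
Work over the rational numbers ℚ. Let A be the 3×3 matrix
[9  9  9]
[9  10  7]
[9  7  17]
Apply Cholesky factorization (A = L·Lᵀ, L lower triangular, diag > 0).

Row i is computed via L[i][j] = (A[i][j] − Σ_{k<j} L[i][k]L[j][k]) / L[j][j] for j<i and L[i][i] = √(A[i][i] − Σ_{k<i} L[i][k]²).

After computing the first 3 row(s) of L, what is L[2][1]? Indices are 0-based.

Step 1: L[0][0] = √(9) = 3.
  L[1][0] = (9) / L[0][0] = 3.
Step 2: L[1][1] = √(1) = 1.
  L[2][0] = (9) / L[0][0] = 3.
  L[2][1] = (-2) / L[1][1] = -2.
Step 3: L[2][2] = √(4) = 2.

L[2][1] = -2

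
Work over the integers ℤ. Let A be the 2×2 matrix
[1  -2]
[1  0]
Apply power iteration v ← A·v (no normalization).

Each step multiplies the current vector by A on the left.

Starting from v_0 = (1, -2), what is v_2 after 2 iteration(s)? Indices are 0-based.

v_2 = (3, 5)

v_0 = (1, -2).
v_1 = A·v_0 = (5, 1).
v_2 = A·v_1 = (3, 5).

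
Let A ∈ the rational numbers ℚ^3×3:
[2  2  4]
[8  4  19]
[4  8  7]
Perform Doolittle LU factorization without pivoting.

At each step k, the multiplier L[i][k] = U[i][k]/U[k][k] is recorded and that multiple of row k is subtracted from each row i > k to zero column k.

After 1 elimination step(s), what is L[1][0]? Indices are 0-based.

k=0: U[0][0]=2
  eliminate (1,0): mult=4, new row 1: (0, -4, 3); set L[1][0]=4
  eliminate (2,0): mult=2, new row 2: (0, 4, -1); set L[2][0]=2

L[1][0] = 4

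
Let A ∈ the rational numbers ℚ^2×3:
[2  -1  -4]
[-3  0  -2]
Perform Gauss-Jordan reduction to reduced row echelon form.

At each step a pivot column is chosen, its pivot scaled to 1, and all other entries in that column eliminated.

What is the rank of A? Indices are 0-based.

rank = 2

pivot(0,0)=2: scale R0 → (1, -1/2, -2)
  clear (1,0): R1 −= (-3)R0 → (0, -3/2, -8)
pivot(1,1)=-3/2: scale R1 → (0, 1, 16/3)
  clear (0,1): R0 −= (-1/2)R1 → (1, 0, 2/3)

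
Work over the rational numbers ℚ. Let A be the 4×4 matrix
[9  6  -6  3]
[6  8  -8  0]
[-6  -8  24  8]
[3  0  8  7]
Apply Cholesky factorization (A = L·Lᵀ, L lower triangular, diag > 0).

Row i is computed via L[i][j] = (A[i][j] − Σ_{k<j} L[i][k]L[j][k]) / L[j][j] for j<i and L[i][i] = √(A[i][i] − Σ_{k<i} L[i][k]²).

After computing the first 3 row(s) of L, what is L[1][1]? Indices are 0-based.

L[1][1] = 2

Step 1: L[0][0] = √(9) = 3.
  L[1][0] = (6) / L[0][0] = 2.
Step 2: L[1][1] = √(4) = 2.
  L[2][0] = (-6) / L[0][0] = -2.
  L[2][1] = (-4) / L[1][1] = -2.
Step 3: L[2][2] = √(16) = 4.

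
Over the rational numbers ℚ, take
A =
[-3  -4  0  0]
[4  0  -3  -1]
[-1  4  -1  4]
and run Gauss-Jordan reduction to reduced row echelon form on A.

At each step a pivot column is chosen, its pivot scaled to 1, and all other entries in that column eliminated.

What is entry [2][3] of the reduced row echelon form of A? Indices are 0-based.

step 1: normalize row 0 (÷-3) = (1, 4/3, 0, 0)
  row 1: subtract 4×row0 = (0, -16/3, -3, -1)
  row 2: subtract -1×row0 = (0, 16/3, -1, 4)
step 2: normalize row 1 (÷-16/3) = (0, 1, 9/16, 3/16)
  row 0: subtract 4/3×row1 = (1, 0, -3/4, -1/4)
  row 2: subtract 16/3×row1 = (0, 0, -4, 3)
step 3: normalize row 2 (÷-4) = (0, 0, 1, -3/4)
  row 0: subtract -3/4×row2 = (1, 0, 0, -13/16)
  row 1: subtract 9/16×row2 = (0, 1, 0, 39/64)

M[2][3] = -3/4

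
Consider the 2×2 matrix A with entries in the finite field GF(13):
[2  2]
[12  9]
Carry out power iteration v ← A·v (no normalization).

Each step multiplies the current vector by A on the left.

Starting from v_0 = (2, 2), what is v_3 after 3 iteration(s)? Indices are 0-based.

v_3 = (4, 6)

v_0 = (2, 2).
v_1 = A·v_0 = (8, 3).
v_2 = A·v_1 = (9, 6).
v_3 = A·v_2 = (4, 6).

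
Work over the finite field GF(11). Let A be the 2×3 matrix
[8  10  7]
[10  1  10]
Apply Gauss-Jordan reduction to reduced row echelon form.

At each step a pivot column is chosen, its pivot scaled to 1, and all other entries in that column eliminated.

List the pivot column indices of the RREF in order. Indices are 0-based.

[1] R0 /= 8  ⇒  (1, 4, 5)
     R1 -= 10·R0  ⇒  (0, 5, 4)
[2] R1 /= 5  ⇒  (0, 1, 3)
     R0 -= 4·R1  ⇒  (1, 0, 4)

pivot columns: 0, 1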